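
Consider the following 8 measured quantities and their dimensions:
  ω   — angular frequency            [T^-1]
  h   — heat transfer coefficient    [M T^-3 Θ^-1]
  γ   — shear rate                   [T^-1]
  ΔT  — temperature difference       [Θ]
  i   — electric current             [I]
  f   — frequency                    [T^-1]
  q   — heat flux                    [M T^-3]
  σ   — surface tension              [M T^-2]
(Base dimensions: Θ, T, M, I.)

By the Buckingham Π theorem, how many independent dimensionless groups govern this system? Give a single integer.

4

Dimensional matrix (Θ×T×M×I by ω×h×γ×ΔT×i×f×q×σ):
  Θ: [ 0 -1  0  1  0  0  0  0]
  T: [-1 -3 -1  0  0 -1 -3 -2]
  M: [ 0  1  0  0  0  0  1  1]
  I: [ 0  0  0  0  1  0  0  0]
RREF → pivots at {ω,h,ΔT,i} ⇒ r = 4
n=8, r=4 ⇒ 4 dimensionless groups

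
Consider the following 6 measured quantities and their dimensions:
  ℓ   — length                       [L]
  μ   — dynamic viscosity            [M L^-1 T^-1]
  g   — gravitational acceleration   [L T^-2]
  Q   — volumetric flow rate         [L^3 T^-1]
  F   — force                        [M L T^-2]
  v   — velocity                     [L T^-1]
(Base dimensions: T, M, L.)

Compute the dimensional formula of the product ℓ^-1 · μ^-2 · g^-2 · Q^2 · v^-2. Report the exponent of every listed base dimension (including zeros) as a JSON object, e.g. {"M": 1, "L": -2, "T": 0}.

{"T": 6, "M": -2, "L": 3}

Write exponents as rows T,M,L / cols ℓ,μ,g,Q,F,v:
  T: [ 0 -1 -2 -1 -2 -1]
  M: [ 0  1  0  0  1  0]
  L: [ 1 -1  1  3  1  1]
  [T]: (-1)·0+(-2)·-1+(-2)·-2+(2)·-1+(-2)·-1 = 6
  [M]: (-1)·0+(-2)·1+(-2)·0+(2)·0+(-2)·0 = -2
  [L]: (-1)·1+(-2)·-1+(-2)·1+(2)·3+(-2)·1 = 3
⇒ T^6 M^-2 L^3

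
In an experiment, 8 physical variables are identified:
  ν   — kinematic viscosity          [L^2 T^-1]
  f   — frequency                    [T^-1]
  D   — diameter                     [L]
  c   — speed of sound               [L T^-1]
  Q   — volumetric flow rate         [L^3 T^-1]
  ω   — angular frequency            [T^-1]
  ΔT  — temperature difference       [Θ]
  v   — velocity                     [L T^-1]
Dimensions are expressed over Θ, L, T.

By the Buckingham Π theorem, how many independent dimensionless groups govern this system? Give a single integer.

Exponent matrix [Θ,L,T] × [ν,f,D,c,Q,ω,ΔT,v]:
  Θ: [ 0  0  0  0  0  0  1  0]
  L: [ 2  0  1  1  3  0  0  1]
  T: [-1 -1  0 -1 -1 -1  0 -1]
Row reduction gives pivot columns ν,f,ΔT; rank = 3
Π count = n − r = 8 − 3 = 5

5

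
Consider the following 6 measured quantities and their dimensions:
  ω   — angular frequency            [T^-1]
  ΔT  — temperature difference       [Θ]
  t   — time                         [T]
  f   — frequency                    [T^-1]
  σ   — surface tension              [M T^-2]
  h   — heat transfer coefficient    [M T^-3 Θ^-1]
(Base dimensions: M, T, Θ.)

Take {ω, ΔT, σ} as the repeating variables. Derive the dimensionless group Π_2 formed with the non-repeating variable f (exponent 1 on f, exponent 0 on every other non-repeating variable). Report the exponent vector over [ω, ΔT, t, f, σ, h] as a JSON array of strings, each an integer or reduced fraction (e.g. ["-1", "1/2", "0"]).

["-1", "0", "0", "1", "0", "0"]

Exponent matrix [M,T,Θ] × [ω,ΔT,t,f,σ,h]:
  M: [ 0  0  0  0  1  1]
  T: [-1  0  1 -1 -2 -3]
  Θ: [ 0  1  0  0  0 -1]
Echelon form has 3 nonzero rows (pivots: ω,ΔT,σ)
Pivot set = {ω,ΔT,σ}, free = {t,f,h}
RREF:
  r0: [   1    0   -1    1    0    1]
  r1: [   0    1    0    0    0   -1]
  r2: [   0    0    0    0    1    1]
Fix exponent of f at 1, t at 0, h at 0; solve each RREF row for its pivot's exponent:
  r0: exp(ω) + (1)·1 = 0 ⇒ exp(ω) = -1
  r1: exp(ΔT) + (0)·1 = 0 ⇒ exp(ΔT) = 0
  r2: exp(σ) + (0)·1 = 0 ⇒ exp(σ) = 0
Π_2 = ω^-1 · f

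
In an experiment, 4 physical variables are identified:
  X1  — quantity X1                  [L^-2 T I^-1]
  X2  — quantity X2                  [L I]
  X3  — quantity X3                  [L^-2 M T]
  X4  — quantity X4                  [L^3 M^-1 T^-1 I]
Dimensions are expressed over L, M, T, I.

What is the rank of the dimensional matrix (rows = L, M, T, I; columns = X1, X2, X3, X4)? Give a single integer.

Dimensional matrix (L×M×T×I by X1×X2×X3×X4):
  L: [-2  1 -2  3]
  M: [ 0  0  1 -1]
  T: [ 1  0  1 -1]
  I: [-1  1  0  1]
Echelon form has 3 nonzero rows (pivots: X1,X2,X3)

3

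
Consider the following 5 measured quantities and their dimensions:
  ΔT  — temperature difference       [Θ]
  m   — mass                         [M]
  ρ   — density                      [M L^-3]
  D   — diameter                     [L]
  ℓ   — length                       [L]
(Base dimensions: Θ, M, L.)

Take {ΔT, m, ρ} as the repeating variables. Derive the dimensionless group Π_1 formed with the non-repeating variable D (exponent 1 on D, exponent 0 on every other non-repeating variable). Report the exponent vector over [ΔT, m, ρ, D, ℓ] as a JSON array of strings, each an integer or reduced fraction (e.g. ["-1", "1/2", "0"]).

["0", "-1/3", "1/3", "1", "0"]

Dimensional matrix (Θ×M×L by ΔT×m×ρ×D×ℓ):
  Θ: [ 1  0  0  0  0]
  M: [ 0  1  1  0  0]
  L: [ 0  0 -3  1  1]
Echelon form has 3 nonzero rows (pivots: ΔT,m,ρ)
Pivot set = {ΔT,m,ρ}, free = {D,ℓ}
RREF:
  r0: [   1    0    0    0    0]
  r1: [   0    1    0  1/3  1/3]
  r2: [   0    0    1 -1/3 -1/3]
Fix exponent of D at 1, ℓ at 0; solve each RREF row for its pivot's exponent:
  r0: exp(ΔT) + (0)·1 = 0 ⇒ exp(ΔT) = 0
  r1: exp(m) + (1/3)·1 = 0 ⇒ exp(m) = -1/3
  r2: exp(ρ) + (-1/3)·1 = 0 ⇒ exp(ρ) = 1/3
Π_1 = m^(-1/3) · ρ^(1/3) · D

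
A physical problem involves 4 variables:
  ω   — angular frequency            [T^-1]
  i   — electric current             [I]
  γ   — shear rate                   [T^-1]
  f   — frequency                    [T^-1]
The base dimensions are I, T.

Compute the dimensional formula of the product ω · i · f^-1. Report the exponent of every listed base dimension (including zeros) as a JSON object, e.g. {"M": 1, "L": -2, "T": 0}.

{"I": 1, "T": 0}

Write exponents as rows I,T / cols ω,i,γ,f:
  I: [ 0  1  0  0]
  T: [-1  0 -1 -1]
  [I]: (1)·0+(1)·1+(-1)·0 = 1
  [T]: (1)·-1+(1)·0+(-1)·-1 = 0
⇒ I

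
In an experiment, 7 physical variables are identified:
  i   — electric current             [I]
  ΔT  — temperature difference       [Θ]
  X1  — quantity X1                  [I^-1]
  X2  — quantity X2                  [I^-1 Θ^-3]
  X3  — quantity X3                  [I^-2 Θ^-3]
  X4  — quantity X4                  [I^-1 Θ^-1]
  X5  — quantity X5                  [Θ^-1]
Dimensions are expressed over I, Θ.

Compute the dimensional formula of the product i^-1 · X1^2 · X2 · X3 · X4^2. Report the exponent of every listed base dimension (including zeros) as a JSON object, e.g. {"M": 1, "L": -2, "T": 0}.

{"I": -8, "Θ": -8}

Exponent matrix [I,Θ] × [i,ΔT,X1,X2,X3,X4,X5]:
  I: [ 1  0 -1 -1 -2 -1  0]
  Θ: [ 0  1  0 -3 -3 -1 -1]
  [I]: (-1)·1+(2)·-1+(1)·-1+(1)·-2+(2)·-1 = -8
  [Θ]: (-1)·0+(2)·0+(1)·-3+(1)·-3+(2)·-1 = -8
⇒ I^-8 Θ^-8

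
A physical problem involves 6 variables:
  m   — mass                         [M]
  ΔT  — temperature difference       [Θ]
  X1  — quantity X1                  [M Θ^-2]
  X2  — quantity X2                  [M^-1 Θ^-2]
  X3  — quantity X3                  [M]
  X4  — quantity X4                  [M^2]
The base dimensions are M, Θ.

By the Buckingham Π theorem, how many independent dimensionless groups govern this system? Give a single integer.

4

Write exponents as rows M,Θ / cols m,ΔT,X1,X2,X3,X4:
  M: [ 1  0  1 -1  1  2]
  Θ: [ 0  1 -2 -2  0  0]
Row reduction gives pivot columns m,ΔT; rank = 2
Π count = n − r = 6 − 2 = 4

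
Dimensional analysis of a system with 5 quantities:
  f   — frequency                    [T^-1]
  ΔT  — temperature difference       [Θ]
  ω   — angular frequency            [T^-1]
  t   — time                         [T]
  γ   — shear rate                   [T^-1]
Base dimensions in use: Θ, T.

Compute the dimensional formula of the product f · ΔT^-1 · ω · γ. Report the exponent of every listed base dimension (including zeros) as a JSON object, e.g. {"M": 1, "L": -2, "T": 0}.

{"Θ": -1, "T": -3}

Dimensional matrix (Θ×T by f×ΔT×ω×t×γ):
  Θ: [ 0  1  0  0  0]
  T: [-1  0 -1  1 -1]
  [Θ]: (1)·0+(-1)·1+(1)·0+(1)·0 = -1
  [T]: (1)·-1+(-1)·0+(1)·-1+(1)·-1 = -3
⇒ Θ^-1 T^-3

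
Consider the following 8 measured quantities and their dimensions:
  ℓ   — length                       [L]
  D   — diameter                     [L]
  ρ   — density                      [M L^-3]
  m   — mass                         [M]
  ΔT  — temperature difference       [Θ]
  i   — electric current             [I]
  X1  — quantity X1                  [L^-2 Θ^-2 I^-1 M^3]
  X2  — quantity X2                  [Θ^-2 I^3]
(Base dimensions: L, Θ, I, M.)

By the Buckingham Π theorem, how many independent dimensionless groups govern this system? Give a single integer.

Write exponents as rows L,Θ,I,M / cols ℓ,D,ρ,m,ΔT,i,X1,X2:
  L: [ 1  1 -3  0  0  0 -2  0]
  Θ: [ 0  0  0  0  1  0 -2 -2]
  I: [ 0  0  0  0  0  1 -1  3]
  M: [ 0  0  1  1  0  0  3  0]
RREF → pivots at {ℓ,ρ,ΔT,i} ⇒ r = 4
Π count = n − r = 8 − 4 = 4

4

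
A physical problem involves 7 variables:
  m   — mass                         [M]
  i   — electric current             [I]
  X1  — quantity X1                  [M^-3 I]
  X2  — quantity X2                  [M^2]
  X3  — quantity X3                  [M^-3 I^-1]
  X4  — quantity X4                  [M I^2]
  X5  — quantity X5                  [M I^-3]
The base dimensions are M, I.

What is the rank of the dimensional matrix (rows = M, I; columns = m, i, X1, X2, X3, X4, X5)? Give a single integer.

2

Write exponents as rows M,I / cols m,i,X1,X2,X3,X4,X5:
  M: [ 1  0 -3  2 -3  1  1]
  I: [ 0  1  1  0 -1  2 -3]
Echelon form has 2 nonzero rows (pivots: m,i)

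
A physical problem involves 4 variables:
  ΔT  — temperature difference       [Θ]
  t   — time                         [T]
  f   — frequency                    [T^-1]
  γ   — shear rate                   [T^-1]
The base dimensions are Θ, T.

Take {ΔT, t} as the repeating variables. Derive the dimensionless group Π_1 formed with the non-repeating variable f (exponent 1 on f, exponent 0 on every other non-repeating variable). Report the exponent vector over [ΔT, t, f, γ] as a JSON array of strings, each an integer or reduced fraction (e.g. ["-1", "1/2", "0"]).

["0", "1", "1", "0"]

Exponent matrix [Θ,T] × [ΔT,t,f,γ]:
  Θ: [ 1  0  0  0]
  T: [ 0  1 -1 -1]
RREF → pivots at {ΔT,t} ⇒ r = 2
Pivot set = {ΔT,t}, free = {f,γ}
RREF:
  r0: [   1    0    0    0]
  r1: [   0    1   -1   -1]
Fix exponent of f at 1, γ at 0; solve each RREF row for its pivot's exponent:
  r0: exp(ΔT) + (0)·1 = 0 ⇒ exp(ΔT) = 0
  r1: exp(t) + (-1)·1 = 0 ⇒ exp(t) = 1
Π_1 = t · f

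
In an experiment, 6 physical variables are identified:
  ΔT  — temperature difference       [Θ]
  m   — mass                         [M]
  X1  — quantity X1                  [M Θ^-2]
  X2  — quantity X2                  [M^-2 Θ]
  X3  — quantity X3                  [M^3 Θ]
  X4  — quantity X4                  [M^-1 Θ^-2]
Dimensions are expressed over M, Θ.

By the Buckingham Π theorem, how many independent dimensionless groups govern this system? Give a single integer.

Exponent matrix [M,Θ] × [ΔT,m,X1,X2,X3,X4]:
  M: [ 0  1  1 -2  3 -1]
  Θ: [ 1  0 -2  1  1 -2]
Echelon form has 2 nonzero rows (pivots: ΔT,m)
n=6, r=2 ⇒ 4 dimensionless groups

4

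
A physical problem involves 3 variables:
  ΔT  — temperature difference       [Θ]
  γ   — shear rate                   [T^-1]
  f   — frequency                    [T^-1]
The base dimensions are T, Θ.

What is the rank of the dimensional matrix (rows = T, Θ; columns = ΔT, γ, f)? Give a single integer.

2

Exponent matrix [T,Θ] × [ΔT,γ,f]:
  T: [ 0 -1 -1]
  Θ: [ 1  0  0]
Row reduction gives pivot columns ΔT,γ; rank = 2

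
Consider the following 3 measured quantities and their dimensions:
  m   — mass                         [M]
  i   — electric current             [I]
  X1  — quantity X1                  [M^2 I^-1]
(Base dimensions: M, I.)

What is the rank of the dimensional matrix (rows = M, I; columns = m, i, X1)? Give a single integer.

Dimensional matrix (M×I by m×i×X1):
  M: [ 1  0  2]
  I: [ 0  1 -1]
RREF → pivots at {m,i} ⇒ r = 2

2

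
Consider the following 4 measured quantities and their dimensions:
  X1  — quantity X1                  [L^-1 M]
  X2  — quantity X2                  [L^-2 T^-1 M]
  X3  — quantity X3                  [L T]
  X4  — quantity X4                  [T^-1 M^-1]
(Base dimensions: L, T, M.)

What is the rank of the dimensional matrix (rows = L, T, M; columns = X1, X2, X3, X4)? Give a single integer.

2

Write exponents as rows L,T,M / cols X1,X2,X3,X4:
  L: [-1 -2  1  0]
  T: [ 0 -1  1 -1]
  M: [ 1  1  0 -1]
Row reduction gives pivot columns X1,X2; rank = 2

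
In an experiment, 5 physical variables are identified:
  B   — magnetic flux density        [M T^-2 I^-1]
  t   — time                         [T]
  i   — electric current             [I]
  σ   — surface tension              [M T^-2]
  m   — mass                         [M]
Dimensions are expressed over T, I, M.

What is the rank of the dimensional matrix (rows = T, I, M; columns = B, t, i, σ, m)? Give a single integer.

3

Dimensional matrix (T×I×M by B×t×i×σ×m):
  T: [-2  1  0 -2  0]
  I: [-1  0  1  0  0]
  M: [ 1  0  0  1  1]
Echelon form has 3 nonzero rows (pivots: B,t,i)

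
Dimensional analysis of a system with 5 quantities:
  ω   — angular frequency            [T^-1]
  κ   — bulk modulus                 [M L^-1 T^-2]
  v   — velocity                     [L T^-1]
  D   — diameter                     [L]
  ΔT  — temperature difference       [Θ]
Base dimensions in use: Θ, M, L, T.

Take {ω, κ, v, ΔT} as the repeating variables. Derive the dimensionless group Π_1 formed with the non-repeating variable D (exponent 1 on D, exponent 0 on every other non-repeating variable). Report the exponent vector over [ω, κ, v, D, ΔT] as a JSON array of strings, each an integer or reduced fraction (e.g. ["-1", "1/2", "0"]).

Exponent matrix [Θ,M,L,T] × [ω,κ,v,D,ΔT]:
  Θ: [ 0  0  0  0  1]
  M: [ 0  1  0  0  0]
  L: [ 0 -1  1  1  0]
  T: [-1 -2 -1  0  0]
Row reduction gives pivot columns ω,κ,v,ΔT; rank = 4
Repeat: ω,κ,v,ΔT; free: D
RREF:
  r0: [   1    0    0   -1    0]
  r1: [   0    1    0    0    0]
  r2: [   0    0    1    1    0]
  r3: [   0    0    0    0    1]
Fix exponent of D at 1; solve each RREF row for its pivot's exponent:
  r0: exp(ω) + (-1)·1 = 0 ⇒ exp(ω) = 1
  r1: exp(κ) + (0)·1 = 0 ⇒ exp(κ) = 0
  r2: exp(v) + (1)·1 = 0 ⇒ exp(v) = -1
  r3: exp(ΔT) + (0)·1 = 0 ⇒ exp(ΔT) = 0
Π_1 = ω · v^-1 · D

["1", "0", "-1", "1", "0"]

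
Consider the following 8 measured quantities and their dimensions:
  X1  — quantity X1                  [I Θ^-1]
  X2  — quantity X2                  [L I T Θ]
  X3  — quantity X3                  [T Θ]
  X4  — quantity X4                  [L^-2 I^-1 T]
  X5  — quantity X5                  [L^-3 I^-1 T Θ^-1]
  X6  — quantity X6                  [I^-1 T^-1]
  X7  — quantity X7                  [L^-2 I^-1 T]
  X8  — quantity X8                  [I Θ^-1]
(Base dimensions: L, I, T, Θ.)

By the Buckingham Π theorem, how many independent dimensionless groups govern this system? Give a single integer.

5

Dimensional matrix (L×I×T×Θ by X1×X2×X3×X4×X5×X6×X7×X8):
  L: [ 0  1  0 -2 -3  0 -2  0]
  I: [ 1  1  0 -1 -1 -1 -1  1]
  T: [ 0  1  1  1  1 -1  1  0]
  Θ: [-1  1  1  0 -1  0  0 -1]
RREF → pivots at {X1,X2,X3} ⇒ r = 3
n=8, r=3 ⇒ 5 dimensionless groups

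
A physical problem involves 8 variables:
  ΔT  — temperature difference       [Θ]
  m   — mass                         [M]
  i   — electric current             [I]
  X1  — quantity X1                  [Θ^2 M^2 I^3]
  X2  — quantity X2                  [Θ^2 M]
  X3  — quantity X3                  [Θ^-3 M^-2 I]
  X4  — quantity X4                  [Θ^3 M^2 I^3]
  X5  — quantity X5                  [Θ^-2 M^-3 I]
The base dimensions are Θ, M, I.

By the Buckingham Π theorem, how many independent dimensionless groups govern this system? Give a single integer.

Dimensional matrix (Θ×M×I by ΔT×m×i×X1×X2×X3×X4×X5):
  Θ: [ 1  0  0  2  2 -3  3 -2]
  M: [ 0  1  0  2  1 -2  2 -3]
  I: [ 0  0  1  3  0  1  3  1]
Row reduction gives pivot columns ΔT,m,i; rank = 3
Π count = n − r = 8 − 3 = 5

5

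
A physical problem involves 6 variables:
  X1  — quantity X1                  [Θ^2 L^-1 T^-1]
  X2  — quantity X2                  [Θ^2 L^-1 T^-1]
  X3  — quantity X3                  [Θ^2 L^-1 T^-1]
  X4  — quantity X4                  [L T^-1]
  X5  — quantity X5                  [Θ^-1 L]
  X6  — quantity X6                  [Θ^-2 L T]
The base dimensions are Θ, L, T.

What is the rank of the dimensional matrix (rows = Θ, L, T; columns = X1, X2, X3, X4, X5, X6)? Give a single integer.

2

Write exponents as rows Θ,L,T / cols X1,X2,X3,X4,X5,X6:
  Θ: [ 2  2  2  0 -1 -2]
  L: [-1 -1 -1  1  1  1]
  T: [-1 -1 -1 -1  0  1]
Echelon form has 2 nonzero rows (pivots: X1,X4)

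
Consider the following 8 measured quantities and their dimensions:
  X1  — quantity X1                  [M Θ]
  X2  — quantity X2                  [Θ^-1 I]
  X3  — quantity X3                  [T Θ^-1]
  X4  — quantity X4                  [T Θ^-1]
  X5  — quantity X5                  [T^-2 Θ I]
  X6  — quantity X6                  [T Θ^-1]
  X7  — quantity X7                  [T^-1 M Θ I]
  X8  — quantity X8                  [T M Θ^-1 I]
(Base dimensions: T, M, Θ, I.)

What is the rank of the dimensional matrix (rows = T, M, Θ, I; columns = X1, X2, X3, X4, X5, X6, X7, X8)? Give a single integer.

Exponent matrix [T,M,Θ,I] × [X1,X2,X3,X4,X5,X6,X7,X8]:
  T: [ 0  0  1  1 -2  1 -1  1]
  M: [ 1  0  0  0  0  0  1  1]
  Θ: [ 1 -1 -1 -1  1 -1  1 -1]
  I: [ 0  1  0  0  1  0  1  1]
Echelon form has 3 nonzero rows (pivots: X1,X2,X3)

3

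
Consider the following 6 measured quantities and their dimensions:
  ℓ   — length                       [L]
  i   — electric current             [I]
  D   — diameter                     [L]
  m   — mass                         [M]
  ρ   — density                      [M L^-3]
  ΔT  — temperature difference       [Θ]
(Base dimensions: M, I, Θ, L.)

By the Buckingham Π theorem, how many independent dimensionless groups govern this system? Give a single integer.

Exponent matrix [M,I,Θ,L] × [ℓ,i,D,m,ρ,ΔT]:
  M: [ 0  0  0  1  1  0]
  I: [ 0  1  0  0  0  0]
  Θ: [ 0  0  0  0  0  1]
  L: [ 1  0  1  0 -3  0]
RREF → pivots at {ℓ,i,m,ΔT} ⇒ r = 4
Π count = n − r = 6 − 4 = 2

2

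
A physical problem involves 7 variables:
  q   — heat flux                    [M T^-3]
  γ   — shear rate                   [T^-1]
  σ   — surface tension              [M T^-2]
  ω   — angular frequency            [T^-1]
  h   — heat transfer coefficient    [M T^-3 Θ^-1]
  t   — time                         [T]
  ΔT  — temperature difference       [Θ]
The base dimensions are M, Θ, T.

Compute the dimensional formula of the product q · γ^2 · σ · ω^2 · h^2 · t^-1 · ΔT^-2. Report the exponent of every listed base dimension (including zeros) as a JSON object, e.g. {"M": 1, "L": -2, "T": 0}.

Dimensional matrix (M×Θ×T by q×γ×σ×ω×h×t×ΔT):
  M: [ 1  0  1  0  1  0  0]
  Θ: [ 0  0  0  0 -1  0  1]
  T: [-3 -1 -2 -1 -3  1  0]
  [M]: (1)·1+(2)·0+(1)·1+(2)·0+(2)·1+(-1)·0+(-2)·0 = 4
  [Θ]: (1)·0+(2)·0+(1)·0+(2)·0+(2)·-1+(-1)·0+(-2)·1 = -4
  [T]: (1)·-3+(2)·-1+(1)·-2+(2)·-1+(2)·-3+(-1)·1+(-2)·0 = -16
⇒ M^4 Θ^-4 T^-16

{"M": 4, "Θ": -4, "T": -16}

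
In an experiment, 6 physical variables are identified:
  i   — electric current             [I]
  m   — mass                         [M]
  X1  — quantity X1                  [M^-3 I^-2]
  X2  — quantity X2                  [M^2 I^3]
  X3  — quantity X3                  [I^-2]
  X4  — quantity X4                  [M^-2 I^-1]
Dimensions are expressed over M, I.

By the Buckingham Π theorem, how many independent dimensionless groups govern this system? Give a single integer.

4

Write exponents as rows M,I / cols i,m,X1,X2,X3,X4:
  M: [ 0  1 -3  2  0 -2]
  I: [ 1  0 -2  3 -2 -1]
RREF → pivots at {i,m} ⇒ r = 2
6 vars − rank 2 = 4 Π groups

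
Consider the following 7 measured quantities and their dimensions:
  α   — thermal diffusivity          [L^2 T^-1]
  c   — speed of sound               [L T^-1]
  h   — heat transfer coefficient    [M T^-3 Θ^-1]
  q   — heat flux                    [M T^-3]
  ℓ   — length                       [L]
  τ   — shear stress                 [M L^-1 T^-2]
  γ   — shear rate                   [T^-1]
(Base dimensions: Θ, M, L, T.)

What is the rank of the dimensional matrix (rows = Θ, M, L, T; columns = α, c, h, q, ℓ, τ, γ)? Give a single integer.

Dimensional matrix (Θ×M×L×T by α×c×h×q×ℓ×τ×γ):
  Θ: [ 0  0 -1  0  0  0  0]
  M: [ 0  0  1  1  0  1  0]
  L: [ 2  1  0  0  1 -1  0]
  T: [-1 -1 -3 -3  0 -2 -1]
RREF → pivots at {α,c,h,q} ⇒ r = 4

4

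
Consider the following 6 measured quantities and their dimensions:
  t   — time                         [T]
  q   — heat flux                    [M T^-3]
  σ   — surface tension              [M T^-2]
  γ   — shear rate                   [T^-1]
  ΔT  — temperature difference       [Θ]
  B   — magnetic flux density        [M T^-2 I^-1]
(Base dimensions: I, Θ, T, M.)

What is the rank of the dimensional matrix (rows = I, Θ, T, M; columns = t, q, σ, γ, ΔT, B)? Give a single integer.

Exponent matrix [I,Θ,T,M] × [t,q,σ,γ,ΔT,B]:
  I: [ 0  0  0  0  0 -1]
  Θ: [ 0  0  0  0  1  0]
  T: [ 1 -3 -2 -1  0 -2]
  M: [ 0  1  1  0  0  1]
Echelon form has 4 nonzero rows (pivots: t,q,ΔT,B)

4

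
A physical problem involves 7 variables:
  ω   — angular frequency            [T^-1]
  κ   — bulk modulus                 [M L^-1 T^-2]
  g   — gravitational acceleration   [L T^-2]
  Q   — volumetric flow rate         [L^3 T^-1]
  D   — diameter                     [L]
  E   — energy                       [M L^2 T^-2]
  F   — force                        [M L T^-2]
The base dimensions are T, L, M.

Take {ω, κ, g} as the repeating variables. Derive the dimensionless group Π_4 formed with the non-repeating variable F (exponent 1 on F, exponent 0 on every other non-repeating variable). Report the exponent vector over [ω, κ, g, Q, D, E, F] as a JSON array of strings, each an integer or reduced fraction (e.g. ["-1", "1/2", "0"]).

Dimensional matrix (T×L×M by ω×κ×g×Q×D×E×F):
  T: [-1 -2 -2 -1  0 -2 -2]
  L: [ 0 -1  1  3  1  2  1]
  M: [ 0  1  0  0  0  1  1]
RREF → pivots at {ω,κ,g} ⇒ r = 3
Repeat: ω,κ,g; free: Q,D,E,F
RREF:
  r0: [   1    0    0   -5   -2   -6   -4]
  r1: [   0    1    0    0    0    1    1]
  r2: [   0    0    1    3    1    3    2]
Fix exponent of F at 1, Q at 0, D at 0, E at 0; solve each RREF row for its pivot's exponent:
  r0: exp(ω) + (-4)·1 = 0 ⇒ exp(ω) = 4
  r1: exp(κ) + (1)·1 = 0 ⇒ exp(κ) = -1
  r2: exp(g) + (2)·1 = 0 ⇒ exp(g) = -2
Π_4 = ω^4 · κ^-1 · g^-2 · F

["4", "-1", "-2", "0", "0", "0", "1"]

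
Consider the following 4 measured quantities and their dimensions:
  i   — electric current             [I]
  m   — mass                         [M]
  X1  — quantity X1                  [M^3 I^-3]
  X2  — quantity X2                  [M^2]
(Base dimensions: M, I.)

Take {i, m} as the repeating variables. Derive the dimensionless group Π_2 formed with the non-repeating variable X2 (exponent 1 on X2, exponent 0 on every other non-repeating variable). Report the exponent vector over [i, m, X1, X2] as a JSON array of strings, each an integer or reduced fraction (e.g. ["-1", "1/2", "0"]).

Write exponents as rows M,I / cols i,m,X1,X2:
  M: [ 0  1  3  2]
  I: [ 1  0 -3  0]
Echelon form has 2 nonzero rows (pivots: i,m)
Pivot set = {i,m}, free = {X1,X2}
RREF:
  r0: [   1    0   -3    0]
  r1: [   0    1    3    2]
Fix exponent of X2 at 1, X1 at 0; solve each RREF row for its pivot's exponent:
  r0: exp(i) + (0)·1 = 0 ⇒ exp(i) = 0
  r1: exp(m) + (2)·1 = 0 ⇒ exp(m) = -2
Π_2 = m^-2 · X2

["0", "-2", "0", "1"]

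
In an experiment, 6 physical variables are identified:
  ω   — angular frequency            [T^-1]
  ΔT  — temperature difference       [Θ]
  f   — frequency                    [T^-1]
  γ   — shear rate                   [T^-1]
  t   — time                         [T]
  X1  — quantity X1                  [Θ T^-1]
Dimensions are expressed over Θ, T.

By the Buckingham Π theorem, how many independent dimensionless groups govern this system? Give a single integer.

Dimensional matrix (Θ×T by ω×ΔT×f×γ×t×X1):
  Θ: [ 0  1  0  0  0  1]
  T: [-1  0 -1 -1  1 -1]
RREF → pivots at {ω,ΔT} ⇒ r = 2
Π count = n − r = 6 − 2 = 4

4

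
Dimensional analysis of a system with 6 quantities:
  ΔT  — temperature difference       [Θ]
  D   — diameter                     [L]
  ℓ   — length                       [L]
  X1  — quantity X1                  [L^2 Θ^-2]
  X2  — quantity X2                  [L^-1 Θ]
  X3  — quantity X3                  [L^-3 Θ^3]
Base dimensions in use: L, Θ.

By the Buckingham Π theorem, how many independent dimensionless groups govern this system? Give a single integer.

Exponent matrix [L,Θ] × [ΔT,D,ℓ,X1,X2,X3]:
  L: [ 0  1  1  2 -1 -3]
  Θ: [ 1  0  0 -2  1  3]
Row reduction gives pivot columns ΔT,D; rank = 2
n=6, r=2 ⇒ 4 dimensionless groups

4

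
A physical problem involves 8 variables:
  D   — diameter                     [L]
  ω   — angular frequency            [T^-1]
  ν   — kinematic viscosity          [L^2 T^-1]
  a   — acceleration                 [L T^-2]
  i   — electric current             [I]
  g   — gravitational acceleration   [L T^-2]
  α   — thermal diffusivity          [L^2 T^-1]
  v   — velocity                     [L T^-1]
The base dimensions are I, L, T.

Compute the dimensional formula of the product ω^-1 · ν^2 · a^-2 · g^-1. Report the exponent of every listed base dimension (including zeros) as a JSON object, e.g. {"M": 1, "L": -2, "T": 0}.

Exponent matrix [I,L,T] × [D,ω,ν,a,i,g,α,v]:
  I: [ 0  0  0  0  1  0  0  0]
  L: [ 1  0  2  1  0  1  2  1]
  T: [ 0 -1 -1 -2  0 -2 -1 -1]
  [I]: (-1)·0+(2)·0+(-2)·0+(-1)·0 = 0
  [L]: (-1)·0+(2)·2+(-2)·1+(-1)·1 = 1
  [T]: (-1)·-1+(2)·-1+(-2)·-2+(-1)·-2 = 5
⇒ L T^5

{"I": 0, "L": 1, "T": 5}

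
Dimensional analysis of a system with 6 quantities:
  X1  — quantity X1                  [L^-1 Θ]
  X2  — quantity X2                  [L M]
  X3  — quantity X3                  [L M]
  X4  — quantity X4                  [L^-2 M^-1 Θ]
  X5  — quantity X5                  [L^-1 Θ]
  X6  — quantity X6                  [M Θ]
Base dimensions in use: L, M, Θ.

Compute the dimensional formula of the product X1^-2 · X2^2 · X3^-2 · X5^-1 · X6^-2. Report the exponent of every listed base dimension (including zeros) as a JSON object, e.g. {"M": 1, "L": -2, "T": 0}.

Exponent matrix [L,M,Θ] × [X1,X2,X3,X4,X5,X6]:
  L: [-1  1  1 -2 -1  0]
  M: [ 0  1  1 -1  0  1]
  Θ: [ 1  0  0  1  1  1]
  [L]: (-2)·-1+(2)·1+(-2)·1+(-1)·-1+(-2)·0 = 3
  [M]: (-2)·0+(2)·1+(-2)·1+(-1)·0+(-2)·1 = -2
  [Θ]: (-2)·1+(2)·0+(-2)·0+(-1)·1+(-2)·1 = -5
⇒ L^3 M^-2 Θ^-5

{"L": 3, "M": -2, "Θ": -5}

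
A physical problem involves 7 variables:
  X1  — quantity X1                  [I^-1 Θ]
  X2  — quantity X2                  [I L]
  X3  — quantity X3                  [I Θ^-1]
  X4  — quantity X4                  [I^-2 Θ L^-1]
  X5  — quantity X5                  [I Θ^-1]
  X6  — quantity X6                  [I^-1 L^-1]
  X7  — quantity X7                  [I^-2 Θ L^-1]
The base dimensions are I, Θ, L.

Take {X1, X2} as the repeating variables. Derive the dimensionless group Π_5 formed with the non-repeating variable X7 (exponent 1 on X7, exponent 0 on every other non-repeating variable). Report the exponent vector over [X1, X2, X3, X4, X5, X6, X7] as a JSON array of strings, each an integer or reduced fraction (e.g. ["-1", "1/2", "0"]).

["-1", "1", "0", "0", "0", "0", "1"]

Exponent matrix [I,Θ,L] × [X1,X2,X3,X4,X5,X6,X7]:
  I: [-1  1  1 -2  1 -1 -2]
  Θ: [ 1  0 -1  1 -1  0  1]
  L: [ 0  1  0 -1  0 -1 -1]
RREF → pivots at {X1,X2} ⇒ r = 2
Pivot set = {X1,X2}, free = {X3,X4,X5,X6,X7}
RREF:
  r0: [   1    0   -1    1   -1    0    1]
  r1: [   0    1    0   -1    0   -1   -1]
  r2: [   0    0    0    0    0    0    0]
Fix exponent of X7 at 1, X3 at 0, X4 at 0, X5 at 0, X6 at 0; solve each RREF row for its pivot's exponent:
  r0: exp(X1) + (1)·1 = 0 ⇒ exp(X1) = -1
  r1: exp(X2) + (-1)·1 = 0 ⇒ exp(X2) = 1
Π_5 = X1^-1 · X2 · X7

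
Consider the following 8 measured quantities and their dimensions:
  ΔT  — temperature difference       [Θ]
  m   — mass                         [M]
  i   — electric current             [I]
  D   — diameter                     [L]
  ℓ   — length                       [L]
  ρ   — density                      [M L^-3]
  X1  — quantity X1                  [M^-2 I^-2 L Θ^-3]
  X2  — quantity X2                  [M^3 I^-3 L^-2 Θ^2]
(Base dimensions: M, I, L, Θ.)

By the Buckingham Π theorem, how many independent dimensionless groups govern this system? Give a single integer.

Exponent matrix [M,I,L,Θ] × [ΔT,m,i,D,ℓ,ρ,X1,X2]:
  M: [ 0  1  0  0  0  1 -2  3]
  I: [ 0  0  1  0  0  0 -2 -3]
  L: [ 0  0  0  1  1 -3  1 -2]
  Θ: [ 1  0  0  0  0  0 -3  2]
Row reduction gives pivot columns ΔT,m,i,D; rank = 4
n=8, r=4 ⇒ 4 dimensionless groups

4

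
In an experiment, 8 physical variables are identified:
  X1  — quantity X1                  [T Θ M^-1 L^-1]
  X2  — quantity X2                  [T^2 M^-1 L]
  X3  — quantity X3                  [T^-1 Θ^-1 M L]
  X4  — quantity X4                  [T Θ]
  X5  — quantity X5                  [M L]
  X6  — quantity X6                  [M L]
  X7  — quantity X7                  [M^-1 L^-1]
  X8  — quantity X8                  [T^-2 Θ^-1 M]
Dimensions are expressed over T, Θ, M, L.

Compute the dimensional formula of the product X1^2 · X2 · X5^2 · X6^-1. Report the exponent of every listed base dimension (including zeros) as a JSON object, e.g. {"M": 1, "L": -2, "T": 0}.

Write exponents as rows T,Θ,M,L / cols X1,X2,X3,X4,X5,X6,X7,X8:
  T: [ 1  2 -1  1  0  0  0 -2]
  Θ: [ 1  0 -1  1  0  0  0 -1]
  M: [-1 -1  1  0  1  1 -1  1]
  L: [-1  1  1  0  1  1 -1  0]
  [T]: (2)·1+(1)·2+(2)·0+(-1)·0 = 4
  [Θ]: (2)·1+(1)·0+(2)·0+(-1)·0 = 2
  [M]: (2)·-1+(1)·-1+(2)·1+(-1)·1 = -2
  [L]: (2)·-1+(1)·1+(2)·1+(-1)·1 = 0
⇒ T^4 Θ^2 M^-2

{"T": 4, "Θ": 2, "M": -2, "L": 0}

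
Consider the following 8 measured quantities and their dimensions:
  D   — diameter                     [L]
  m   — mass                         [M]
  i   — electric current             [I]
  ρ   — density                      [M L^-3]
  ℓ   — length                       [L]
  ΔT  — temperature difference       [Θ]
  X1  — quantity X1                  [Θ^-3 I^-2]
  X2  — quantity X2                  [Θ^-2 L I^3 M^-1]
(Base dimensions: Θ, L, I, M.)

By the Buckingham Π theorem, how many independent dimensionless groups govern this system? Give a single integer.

4

Exponent matrix [Θ,L,I,M] × [D,m,i,ρ,ℓ,ΔT,X1,X2]:
  Θ: [ 0  0  0  0  0  1 -3 -2]
  L: [ 1  0  0 -3  1  0  0  1]
  I: [ 0  0  1  0  0  0 -2  3]
  M: [ 0  1  0  1  0  0  0 -1]
Echelon form has 4 nonzero rows (pivots: D,m,i,ΔT)
n=8, r=4 ⇒ 4 dimensionless groups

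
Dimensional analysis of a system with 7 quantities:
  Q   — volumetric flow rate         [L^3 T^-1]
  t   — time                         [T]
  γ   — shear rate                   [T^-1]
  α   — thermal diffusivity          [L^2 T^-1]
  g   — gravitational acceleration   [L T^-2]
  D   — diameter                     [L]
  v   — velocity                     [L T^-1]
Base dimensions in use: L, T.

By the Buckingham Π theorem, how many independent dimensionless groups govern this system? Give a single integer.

Write exponents as rows L,T / cols Q,t,γ,α,g,D,v:
  L: [ 3  0  0  2  1  1  1]
  T: [-1  1 -1 -1 -2  0 -1]
Echelon form has 2 nonzero rows (pivots: Q,t)
7 vars − rank 2 = 5 Π groups

5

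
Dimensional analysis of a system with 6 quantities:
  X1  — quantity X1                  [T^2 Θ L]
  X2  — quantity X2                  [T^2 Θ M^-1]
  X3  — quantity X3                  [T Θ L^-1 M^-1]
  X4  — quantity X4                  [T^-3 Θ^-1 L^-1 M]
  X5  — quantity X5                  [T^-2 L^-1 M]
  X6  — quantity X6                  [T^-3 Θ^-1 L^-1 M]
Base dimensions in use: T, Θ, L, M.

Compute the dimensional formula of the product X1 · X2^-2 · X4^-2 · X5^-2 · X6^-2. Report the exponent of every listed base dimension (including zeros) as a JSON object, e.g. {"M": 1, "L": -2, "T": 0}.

{"T": 14, "Θ": 3, "L": 7, "M": -4}

Exponent matrix [T,Θ,L,M] × [X1,X2,X3,X4,X5,X6]:
  T: [ 2  2  1 -3 -2 -3]
  Θ: [ 1  1  1 -1  0 -1]
  L: [ 1  0 -1 -1 -1 -1]
  M: [ 0 -1 -1  1  1  1]
  [T]: (1)·2+(-2)·2+(-2)·-3+(-2)·-2+(-2)·-3 = 14
  [Θ]: (1)·1+(-2)·1+(-2)·-1+(-2)·0+(-2)·-1 = 3
  [L]: (1)·1+(-2)·0+(-2)·-1+(-2)·-1+(-2)·-1 = 7
  [M]: (1)·0+(-2)·-1+(-2)·1+(-2)·1+(-2)·1 = -4
⇒ T^14 Θ^3 L^7 M^-4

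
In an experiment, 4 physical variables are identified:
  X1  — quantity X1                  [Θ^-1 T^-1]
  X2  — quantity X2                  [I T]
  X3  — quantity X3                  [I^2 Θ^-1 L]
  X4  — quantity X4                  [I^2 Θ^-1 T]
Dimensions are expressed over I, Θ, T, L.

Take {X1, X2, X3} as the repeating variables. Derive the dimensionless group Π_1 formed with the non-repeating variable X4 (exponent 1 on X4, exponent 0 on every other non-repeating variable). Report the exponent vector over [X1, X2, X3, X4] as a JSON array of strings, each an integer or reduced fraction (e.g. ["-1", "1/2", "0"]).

["-1", "-2", "0", "1"]

Exponent matrix [I,Θ,T,L] × [X1,X2,X3,X4]:
  I: [ 0  1  2  2]
  Θ: [-1  0 -1 -1]
  T: [-1  1  0  1]
  L: [ 0  0  1  0]
Echelon form has 3 nonzero rows (pivots: X1,X2,X3)
Repeat: X1,X2,X3; free: X4
RREF:
  r0: [   1    0    0    1]
  r1: [   0    1    0    2]
  r2: [   0    0    1    0]
  r3: [   0    0    0    0]
Fix exponent of X4 at 1; solve each RREF row for its pivot's exponent:
  r0: exp(X1) + (1)·1 = 0 ⇒ exp(X1) = -1
  r1: exp(X2) + (2)·1 = 0 ⇒ exp(X2) = -2
  r2: exp(X3) + (0)·1 = 0 ⇒ exp(X3) = 0
Π_1 = X1^-1 · X2^-2 · X4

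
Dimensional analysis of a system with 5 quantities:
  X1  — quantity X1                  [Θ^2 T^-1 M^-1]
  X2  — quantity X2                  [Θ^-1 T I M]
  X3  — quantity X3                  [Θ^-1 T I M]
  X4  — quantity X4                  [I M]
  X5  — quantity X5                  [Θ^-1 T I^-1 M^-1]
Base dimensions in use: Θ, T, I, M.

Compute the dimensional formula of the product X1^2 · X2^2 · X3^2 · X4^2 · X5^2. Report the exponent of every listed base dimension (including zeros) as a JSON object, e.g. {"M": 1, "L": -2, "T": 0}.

{"Θ": -2, "T": 4, "I": 4, "M": 2}

Dimensional matrix (Θ×T×I×M by X1×X2×X3×X4×X5):
  Θ: [ 2 -1 -1  0 -1]
  T: [-1  1  1  0  1]
  I: [ 0  1  1  1 -1]
  M: [-1  1  1  1 -1]
  [Θ]: (2)·2+(2)·-1+(2)·-1+(2)·0+(2)·-1 = -2
  [T]: (2)·-1+(2)·1+(2)·1+(2)·0+(2)·1 = 4
  [I]: (2)·0+(2)·1+(2)·1+(2)·1+(2)·-1 = 4
  [M]: (2)·-1+(2)·1+(2)·1+(2)·1+(2)·-1 = 2
⇒ Θ^-2 T^4 I^4 M^2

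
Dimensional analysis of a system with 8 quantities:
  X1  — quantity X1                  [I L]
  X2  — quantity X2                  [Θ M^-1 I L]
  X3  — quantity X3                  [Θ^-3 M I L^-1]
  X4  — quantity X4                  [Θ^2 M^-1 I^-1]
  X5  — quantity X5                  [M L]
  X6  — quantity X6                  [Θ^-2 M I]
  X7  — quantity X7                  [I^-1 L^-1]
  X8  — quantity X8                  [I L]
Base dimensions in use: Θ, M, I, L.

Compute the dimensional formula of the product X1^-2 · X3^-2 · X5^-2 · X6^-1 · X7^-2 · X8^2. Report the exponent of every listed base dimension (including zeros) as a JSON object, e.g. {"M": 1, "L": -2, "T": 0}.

{"Θ": 8, "M": -5, "I": -1, "L": 2}

Exponent matrix [Θ,M,I,L] × [X1,X2,X3,X4,X5,X6,X7,X8]:
  Θ: [ 0  1 -3  2  0 -2  0  0]
  M: [ 0 -1  1 -1  1  1  0  0]
  I: [ 1  1  1 -1  0  1 -1  1]
  L: [ 1  1 -1  0  1  0 -1  1]
  [Θ]: (-2)·0+(-2)·-3+(-2)·0+(-1)·-2+(-2)·0+(2)·0 = 8
  [M]: (-2)·0+(-2)·1+(-2)·1+(-1)·1+(-2)·0+(2)·0 = -5
  [I]: (-2)·1+(-2)·1+(-2)·0+(-1)·1+(-2)·-1+(2)·1 = -1
  [L]: (-2)·1+(-2)·-1+(-2)·1+(-1)·0+(-2)·-1+(2)·1 = 2
⇒ Θ^8 M^-5 I^-1 L^2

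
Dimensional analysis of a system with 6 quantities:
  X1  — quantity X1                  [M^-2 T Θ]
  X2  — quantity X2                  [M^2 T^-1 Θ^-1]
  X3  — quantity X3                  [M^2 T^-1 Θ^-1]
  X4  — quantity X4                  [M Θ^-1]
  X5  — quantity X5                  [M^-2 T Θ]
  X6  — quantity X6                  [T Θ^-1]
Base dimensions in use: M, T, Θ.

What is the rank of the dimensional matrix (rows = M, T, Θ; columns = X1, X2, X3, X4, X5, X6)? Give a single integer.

Write exponents as rows M,T,Θ / cols X1,X2,X3,X4,X5,X6:
  M: [-2  2  2  1 -2  0]
  T: [ 1 -1 -1  0  1  1]
  Θ: [ 1 -1 -1 -1  1 -1]
RREF → pivots at {X1,X4} ⇒ r = 2

2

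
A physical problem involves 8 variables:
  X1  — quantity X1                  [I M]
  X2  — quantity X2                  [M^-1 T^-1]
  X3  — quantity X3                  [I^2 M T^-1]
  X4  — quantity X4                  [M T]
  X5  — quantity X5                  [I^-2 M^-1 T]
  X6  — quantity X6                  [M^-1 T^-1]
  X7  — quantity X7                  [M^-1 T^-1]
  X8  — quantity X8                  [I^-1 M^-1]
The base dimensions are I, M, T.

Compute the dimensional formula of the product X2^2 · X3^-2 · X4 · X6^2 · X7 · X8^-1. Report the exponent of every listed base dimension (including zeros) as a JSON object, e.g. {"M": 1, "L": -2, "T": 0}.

Write exponents as rows I,M,T / cols X1,X2,X3,X4,X5,X6,X7,X8:
  I: [ 1  0  2  0 -2  0  0 -1]
  M: [ 1 -1  1  1 -1 -1 -1 -1]
  T: [ 0 -1 -1  1  1 -1 -1  0]
  [I]: (2)·0+(-2)·2+(1)·0+(2)·0+(1)·0+(-1)·-1 = -3
  [M]: (2)·-1+(-2)·1+(1)·1+(2)·-1+(1)·-1+(-1)·-1 = -5
  [T]: (2)·-1+(-2)·-1+(1)·1+(2)·-1+(1)·-1+(-1)·0 = -2
⇒ I^-3 M^-5 T^-2

{"I": -3, "M": -5, "T": -2}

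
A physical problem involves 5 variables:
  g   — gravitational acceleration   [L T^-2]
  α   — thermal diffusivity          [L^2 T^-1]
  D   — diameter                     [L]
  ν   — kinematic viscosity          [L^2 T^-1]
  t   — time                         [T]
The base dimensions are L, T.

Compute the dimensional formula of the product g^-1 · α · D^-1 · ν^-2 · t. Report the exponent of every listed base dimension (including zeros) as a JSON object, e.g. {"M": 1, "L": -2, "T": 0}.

Exponent matrix [L,T] × [g,α,D,ν,t]:
  L: [ 1  2  1  2  0]
  T: [-2 -1  0 -1  1]
  [L]: (-1)·1+(1)·2+(-1)·1+(-2)·2+(1)·0 = -4
  [T]: (-1)·-2+(1)·-1+(-1)·0+(-2)·-1+(1)·1 = 4
⇒ L^-4 T^4

{"L": -4, "T": 4}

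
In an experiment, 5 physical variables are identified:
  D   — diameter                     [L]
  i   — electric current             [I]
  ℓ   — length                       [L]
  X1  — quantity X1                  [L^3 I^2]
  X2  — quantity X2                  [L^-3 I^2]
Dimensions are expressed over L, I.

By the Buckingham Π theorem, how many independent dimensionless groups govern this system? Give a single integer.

3

Exponent matrix [L,I] × [D,i,ℓ,X1,X2]:
  L: [ 1  0  1  3 -3]
  I: [ 0  1  0  2  2]
Row reduction gives pivot columns D,i; rank = 2
Π count = n − r = 5 − 2 = 3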